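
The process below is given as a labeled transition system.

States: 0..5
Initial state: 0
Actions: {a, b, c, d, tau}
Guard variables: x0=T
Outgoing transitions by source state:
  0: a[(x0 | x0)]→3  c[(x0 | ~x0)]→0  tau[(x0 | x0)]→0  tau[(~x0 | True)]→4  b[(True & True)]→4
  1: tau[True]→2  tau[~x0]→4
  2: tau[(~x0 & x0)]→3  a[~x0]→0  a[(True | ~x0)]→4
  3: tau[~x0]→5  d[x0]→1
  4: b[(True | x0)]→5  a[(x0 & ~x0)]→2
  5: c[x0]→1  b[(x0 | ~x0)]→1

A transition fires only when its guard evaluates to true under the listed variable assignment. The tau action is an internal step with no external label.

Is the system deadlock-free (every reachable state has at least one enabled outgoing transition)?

Answer: DEADLOCK-FREE

Working:
Reach set: {0,1,2,3,4,5}
  0: a→3  b→4  c→0  tau→0  tau→4  [5 exit(s)]
  1: tau→2  [1 exit(s)]
  2: a→4  [1 exit(s)]
  3: d→1  [1 exit(s)]
  4: b→5  [1 exit(s)]
  5: b→1  c→1  [2 exit(s)]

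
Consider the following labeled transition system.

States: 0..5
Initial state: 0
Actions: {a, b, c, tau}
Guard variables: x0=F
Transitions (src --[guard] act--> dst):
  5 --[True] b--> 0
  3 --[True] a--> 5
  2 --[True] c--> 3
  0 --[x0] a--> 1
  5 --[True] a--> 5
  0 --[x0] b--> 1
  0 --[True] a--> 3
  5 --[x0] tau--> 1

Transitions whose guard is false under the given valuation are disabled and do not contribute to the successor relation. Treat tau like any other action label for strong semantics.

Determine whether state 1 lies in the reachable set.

Answer: UNREACHABLE

Working:
After dropping false guards: 5 live edges.
Layer 0: {0}
Layer 1: {3}  cumulative {0,3}
Layer 2: {5}  cumulative {0,3,5}
Reach set: {0,3,5}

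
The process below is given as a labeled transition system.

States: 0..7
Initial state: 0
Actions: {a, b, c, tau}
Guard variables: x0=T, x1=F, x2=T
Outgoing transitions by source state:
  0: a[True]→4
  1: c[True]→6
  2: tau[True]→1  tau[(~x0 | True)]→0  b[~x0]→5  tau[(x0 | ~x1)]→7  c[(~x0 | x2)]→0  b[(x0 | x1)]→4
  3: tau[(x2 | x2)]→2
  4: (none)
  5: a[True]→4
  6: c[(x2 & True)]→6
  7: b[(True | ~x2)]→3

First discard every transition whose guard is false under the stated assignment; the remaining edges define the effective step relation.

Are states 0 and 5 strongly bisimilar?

Answer: BISIMILAR

Trace:
Refine partition for ~:
  round 0: {{0,1,2,3,4,5,6,7}}
  round 1: {{0,5},{1,6},{2},{3},{4},{7}}
6 equivalence class(es) (converged in 2)
0∈{0,5}, 5∈{0,5}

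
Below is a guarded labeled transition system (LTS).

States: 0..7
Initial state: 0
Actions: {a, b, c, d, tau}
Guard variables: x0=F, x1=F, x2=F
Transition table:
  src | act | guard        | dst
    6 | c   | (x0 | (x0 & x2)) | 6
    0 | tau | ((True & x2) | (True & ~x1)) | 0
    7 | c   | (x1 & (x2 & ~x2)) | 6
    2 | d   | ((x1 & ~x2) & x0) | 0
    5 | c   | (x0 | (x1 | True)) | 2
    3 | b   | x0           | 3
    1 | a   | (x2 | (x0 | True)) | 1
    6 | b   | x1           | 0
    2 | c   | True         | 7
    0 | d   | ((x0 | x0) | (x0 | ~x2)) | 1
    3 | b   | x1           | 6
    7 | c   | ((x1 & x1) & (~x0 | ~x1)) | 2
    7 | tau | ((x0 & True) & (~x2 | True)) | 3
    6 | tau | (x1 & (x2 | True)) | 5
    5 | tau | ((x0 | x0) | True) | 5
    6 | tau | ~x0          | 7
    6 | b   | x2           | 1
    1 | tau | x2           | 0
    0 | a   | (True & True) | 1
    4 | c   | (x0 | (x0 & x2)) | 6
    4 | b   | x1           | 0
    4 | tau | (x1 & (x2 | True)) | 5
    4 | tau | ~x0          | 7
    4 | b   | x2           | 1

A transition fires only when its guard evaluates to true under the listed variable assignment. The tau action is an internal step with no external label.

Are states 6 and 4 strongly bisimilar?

Bisimulation quotient by refinement:
  π0 = {{0,1,2,3,4,5,6,7}}
  π1 = {{0},{1},{2},{3,7},{4,6},{5}}
Fixed point at round 2; 6 class(es).
[6]={4,6}  [4]={4,6}

Answer: BISIMILAR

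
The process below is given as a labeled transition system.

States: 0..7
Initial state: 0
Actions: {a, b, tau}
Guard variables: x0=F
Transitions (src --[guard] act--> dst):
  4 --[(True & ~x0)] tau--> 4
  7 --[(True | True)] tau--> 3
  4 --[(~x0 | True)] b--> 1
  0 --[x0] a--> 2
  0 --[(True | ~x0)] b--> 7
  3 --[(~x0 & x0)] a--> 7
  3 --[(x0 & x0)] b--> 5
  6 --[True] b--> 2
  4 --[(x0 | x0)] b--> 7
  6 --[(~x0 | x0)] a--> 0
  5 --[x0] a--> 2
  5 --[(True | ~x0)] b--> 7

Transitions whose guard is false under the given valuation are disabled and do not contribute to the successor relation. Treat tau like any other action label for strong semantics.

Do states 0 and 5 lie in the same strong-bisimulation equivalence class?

Answer: BISIMILAR

Analysis:
Compute ~ classes (split until stable):
  P[0] = {{0,1,2,3,4,5,6,7}}
  P[1] = {{0,5},{1,2,3},{4},{6},{7}}
stable after 2 split(s): 5 block(s)
class of 0: {0,5}; class of 5: {0,5}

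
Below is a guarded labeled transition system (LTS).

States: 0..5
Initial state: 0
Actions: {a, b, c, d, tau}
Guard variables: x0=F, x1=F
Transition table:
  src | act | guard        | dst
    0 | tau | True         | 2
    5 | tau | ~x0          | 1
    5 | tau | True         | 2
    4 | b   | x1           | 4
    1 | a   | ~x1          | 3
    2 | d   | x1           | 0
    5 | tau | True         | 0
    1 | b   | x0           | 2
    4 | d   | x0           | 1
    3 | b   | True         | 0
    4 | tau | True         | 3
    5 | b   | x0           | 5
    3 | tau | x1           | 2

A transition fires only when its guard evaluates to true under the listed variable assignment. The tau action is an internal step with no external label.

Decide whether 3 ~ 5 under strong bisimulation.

Refine partition for ~:
  P[0] = {{0,1,2,3,4,5}}
  P[1] = {{0,4,5},{1},{2},{3}}
  P[2] = {{0},{1},{2},{3},{4},{5}}
Fixed point at round 3; 6 class(es).
3∈{3}, 5∈{5}

Answer: NOT BISIMILAR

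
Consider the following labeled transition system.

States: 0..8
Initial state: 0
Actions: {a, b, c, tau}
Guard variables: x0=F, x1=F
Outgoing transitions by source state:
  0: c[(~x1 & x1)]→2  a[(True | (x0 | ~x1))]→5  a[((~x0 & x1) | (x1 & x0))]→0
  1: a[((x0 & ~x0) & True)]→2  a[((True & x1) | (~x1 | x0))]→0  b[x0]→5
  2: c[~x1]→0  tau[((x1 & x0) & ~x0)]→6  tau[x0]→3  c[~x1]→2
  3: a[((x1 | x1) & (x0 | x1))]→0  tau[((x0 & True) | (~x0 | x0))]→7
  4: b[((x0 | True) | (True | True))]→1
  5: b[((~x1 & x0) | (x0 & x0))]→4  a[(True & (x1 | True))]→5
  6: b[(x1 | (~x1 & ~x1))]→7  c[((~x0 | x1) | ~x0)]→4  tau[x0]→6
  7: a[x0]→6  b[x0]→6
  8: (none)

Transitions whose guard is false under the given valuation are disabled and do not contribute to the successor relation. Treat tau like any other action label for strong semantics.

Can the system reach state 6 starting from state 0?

Guard filter leaves 9 enabled edge(s).
Layer 0: {0}
Layer 1: {5}  now seen {0,5}
Reachable = {0,5}

Answer: UNREACHABLE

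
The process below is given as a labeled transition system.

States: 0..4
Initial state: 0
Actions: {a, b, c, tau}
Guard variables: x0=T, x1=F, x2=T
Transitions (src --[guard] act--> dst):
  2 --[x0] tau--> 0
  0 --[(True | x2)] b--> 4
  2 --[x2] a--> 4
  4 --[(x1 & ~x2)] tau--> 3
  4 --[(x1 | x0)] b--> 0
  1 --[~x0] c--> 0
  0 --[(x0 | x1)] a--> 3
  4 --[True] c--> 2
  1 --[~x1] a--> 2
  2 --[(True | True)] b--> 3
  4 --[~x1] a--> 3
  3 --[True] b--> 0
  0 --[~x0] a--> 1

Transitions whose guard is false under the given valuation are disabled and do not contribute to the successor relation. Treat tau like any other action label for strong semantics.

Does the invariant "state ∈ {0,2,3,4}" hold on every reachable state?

Answer: INVARIANT HOLDS

Working:
Allowed set {0,2,3,4}
R = {0,2,3,4}
  0: ✓
  2: ✓
  3: ✓
  4: ✓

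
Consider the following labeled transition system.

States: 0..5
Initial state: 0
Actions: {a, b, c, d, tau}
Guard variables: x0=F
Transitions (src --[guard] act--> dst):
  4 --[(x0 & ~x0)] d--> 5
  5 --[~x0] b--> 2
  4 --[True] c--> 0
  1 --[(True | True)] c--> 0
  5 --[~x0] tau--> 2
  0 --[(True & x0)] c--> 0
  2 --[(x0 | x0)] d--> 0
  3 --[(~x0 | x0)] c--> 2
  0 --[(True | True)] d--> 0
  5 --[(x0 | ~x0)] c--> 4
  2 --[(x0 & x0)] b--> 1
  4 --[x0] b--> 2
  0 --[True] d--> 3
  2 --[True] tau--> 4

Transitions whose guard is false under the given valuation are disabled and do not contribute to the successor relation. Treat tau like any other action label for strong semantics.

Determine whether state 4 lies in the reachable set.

Answer: REACHABLE

Working:
Guard filter leaves 9 enabled edge(s).
Layer 0: {0}
Layer 1: {3}  now seen {0,3}
Layer 2: {2}  now seen {0,2,3}
Layer 3: {4}  now seen {0,2,3,4}
Reachable = {0,2,3,4}
Path to 4: d·c·tau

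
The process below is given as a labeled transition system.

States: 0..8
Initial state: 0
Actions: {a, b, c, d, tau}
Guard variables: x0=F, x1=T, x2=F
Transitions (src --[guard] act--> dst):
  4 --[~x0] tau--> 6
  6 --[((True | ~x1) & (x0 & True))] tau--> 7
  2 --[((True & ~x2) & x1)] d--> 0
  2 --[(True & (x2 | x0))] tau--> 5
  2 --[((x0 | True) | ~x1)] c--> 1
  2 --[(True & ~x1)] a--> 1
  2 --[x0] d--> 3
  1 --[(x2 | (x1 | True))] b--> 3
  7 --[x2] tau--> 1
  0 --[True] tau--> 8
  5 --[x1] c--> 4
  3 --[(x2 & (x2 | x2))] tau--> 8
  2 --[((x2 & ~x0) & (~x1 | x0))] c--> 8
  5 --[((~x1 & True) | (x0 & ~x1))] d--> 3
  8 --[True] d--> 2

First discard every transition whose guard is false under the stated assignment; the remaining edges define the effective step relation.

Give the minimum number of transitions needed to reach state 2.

Answer: 2

Working:
Breadth-first toward 2:
  Layer 0: {0}
  Layer 1: {8}
  Layer 2: {2}
2 enters at depth 2; path tau·d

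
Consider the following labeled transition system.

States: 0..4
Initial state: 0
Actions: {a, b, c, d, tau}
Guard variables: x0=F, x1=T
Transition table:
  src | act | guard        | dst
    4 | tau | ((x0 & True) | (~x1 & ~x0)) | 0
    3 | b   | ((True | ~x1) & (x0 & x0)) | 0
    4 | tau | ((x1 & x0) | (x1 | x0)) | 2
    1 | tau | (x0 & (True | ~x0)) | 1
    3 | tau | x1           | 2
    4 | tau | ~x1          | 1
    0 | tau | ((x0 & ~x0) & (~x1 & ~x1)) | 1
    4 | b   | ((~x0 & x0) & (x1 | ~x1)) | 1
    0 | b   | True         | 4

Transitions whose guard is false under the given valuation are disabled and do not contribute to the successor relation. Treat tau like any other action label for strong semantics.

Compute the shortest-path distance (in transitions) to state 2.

Answer: 2

Trace:
Layered search for 2:
  Layer 0: {0}
  Layer 1: {4}
  Layer 2: {2}
depth(2)=2, e.g. b·tau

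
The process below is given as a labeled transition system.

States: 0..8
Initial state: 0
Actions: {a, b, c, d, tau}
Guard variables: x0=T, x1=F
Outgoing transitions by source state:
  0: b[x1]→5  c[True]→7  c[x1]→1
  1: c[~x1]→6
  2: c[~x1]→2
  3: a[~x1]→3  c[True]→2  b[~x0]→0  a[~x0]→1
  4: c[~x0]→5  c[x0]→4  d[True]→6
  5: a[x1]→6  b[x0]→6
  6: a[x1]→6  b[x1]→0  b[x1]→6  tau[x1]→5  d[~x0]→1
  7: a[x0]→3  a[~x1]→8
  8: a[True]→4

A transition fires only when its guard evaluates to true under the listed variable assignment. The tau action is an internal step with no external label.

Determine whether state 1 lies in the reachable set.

11 transition(s) survive guard evaluation.
L0 = {0}
L1 = {7}  total {0,7}
L2 = {3,8}  total {0,3,7,8}
L3 = {2,4}  total {0,2,3,4,7,8}
L4 = {6}  total {0,2,3,4,6,7,8}
R = {0,2,3,4,6,7,8}

Answer: UNREACHABLE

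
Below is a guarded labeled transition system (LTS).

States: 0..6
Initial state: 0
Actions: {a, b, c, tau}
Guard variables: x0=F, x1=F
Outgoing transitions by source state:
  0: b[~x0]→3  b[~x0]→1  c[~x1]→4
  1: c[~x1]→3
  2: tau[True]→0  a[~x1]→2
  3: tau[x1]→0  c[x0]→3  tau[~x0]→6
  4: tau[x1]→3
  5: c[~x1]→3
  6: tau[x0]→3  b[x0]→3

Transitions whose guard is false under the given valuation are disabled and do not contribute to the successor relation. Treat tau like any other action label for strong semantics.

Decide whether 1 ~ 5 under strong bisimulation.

Compute ~ classes (split until stable):
  π0 = {{0,1,2,3,4,5,6}}
  π1 = {{0},{1,5},{2},{3},{4,6}}
5 equivalence class(es) (converged in 2)
[1]={1,5}  [5]={1,5}

Answer: BISIMILAR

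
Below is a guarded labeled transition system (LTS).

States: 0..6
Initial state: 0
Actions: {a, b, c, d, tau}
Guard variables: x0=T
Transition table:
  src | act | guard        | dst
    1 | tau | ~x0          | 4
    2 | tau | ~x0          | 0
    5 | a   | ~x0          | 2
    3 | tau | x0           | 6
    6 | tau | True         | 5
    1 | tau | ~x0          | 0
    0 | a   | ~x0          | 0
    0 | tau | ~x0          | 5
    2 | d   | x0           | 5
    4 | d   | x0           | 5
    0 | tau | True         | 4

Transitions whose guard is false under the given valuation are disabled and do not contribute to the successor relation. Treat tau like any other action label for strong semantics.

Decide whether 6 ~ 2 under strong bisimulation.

Answer: NOT BISIMILAR

Working:
Bisimulation quotient by refinement:
  round 0: {{0,1,2,3,4,5,6}}
  round 1: {{0,3,6},{1,5},{2,4}}
  round 2: {{0},{1,5},{2,4},{3},{6}}
5 equivalence class(es) (converged in 3)
class of 6: {6}; class of 2: {2,4}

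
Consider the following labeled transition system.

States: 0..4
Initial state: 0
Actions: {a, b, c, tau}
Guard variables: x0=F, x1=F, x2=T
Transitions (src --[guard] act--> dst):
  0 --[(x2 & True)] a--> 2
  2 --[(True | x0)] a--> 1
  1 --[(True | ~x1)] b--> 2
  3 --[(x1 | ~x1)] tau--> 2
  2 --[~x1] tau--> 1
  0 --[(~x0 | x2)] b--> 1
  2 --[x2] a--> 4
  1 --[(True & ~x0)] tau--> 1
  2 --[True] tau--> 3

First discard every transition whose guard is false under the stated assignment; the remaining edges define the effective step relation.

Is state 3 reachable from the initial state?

Guard filter leaves 9 enabled edge(s).
Layer 0: {0}
Layer 1: {1,2}  total {0,1,2}
Layer 2: {3,4}  total {0,1,2,3,4}
Reach set: {0,1,2,3,4}
Path to 3: a·tau

Answer: REACHABLE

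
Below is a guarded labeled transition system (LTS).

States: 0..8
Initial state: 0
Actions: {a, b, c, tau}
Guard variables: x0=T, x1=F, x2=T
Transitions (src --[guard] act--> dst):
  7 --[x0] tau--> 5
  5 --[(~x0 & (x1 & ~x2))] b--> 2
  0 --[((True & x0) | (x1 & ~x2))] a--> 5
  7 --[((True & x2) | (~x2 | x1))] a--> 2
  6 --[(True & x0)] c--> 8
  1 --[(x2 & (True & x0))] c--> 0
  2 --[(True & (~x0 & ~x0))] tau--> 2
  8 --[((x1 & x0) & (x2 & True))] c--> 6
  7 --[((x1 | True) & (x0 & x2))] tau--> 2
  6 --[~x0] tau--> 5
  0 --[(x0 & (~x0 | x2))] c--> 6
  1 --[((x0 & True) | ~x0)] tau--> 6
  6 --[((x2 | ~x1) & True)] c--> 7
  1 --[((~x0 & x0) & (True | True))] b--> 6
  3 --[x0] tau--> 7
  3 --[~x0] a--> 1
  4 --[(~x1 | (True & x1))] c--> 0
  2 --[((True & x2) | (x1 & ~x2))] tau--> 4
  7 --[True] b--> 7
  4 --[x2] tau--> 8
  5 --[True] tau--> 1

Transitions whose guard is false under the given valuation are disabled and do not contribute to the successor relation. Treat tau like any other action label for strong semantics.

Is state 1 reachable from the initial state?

Answer: REACHABLE

Trace:
15 transition(s) survive guard evaluation.
Layer 0: {0}
Layer 1: {5,6}  total {0,5,6}
Layer 2: {1,7,8}  total {0,1,5,6,7,8}
Layer 3: {2}  total {0,1,2,5,6,7,8}
Layer 4: {4}  total {0,1,2,4,5,6,7,8}
Reach set: {0,1,2,4,5,6,7,8}
Path to 1: a·tau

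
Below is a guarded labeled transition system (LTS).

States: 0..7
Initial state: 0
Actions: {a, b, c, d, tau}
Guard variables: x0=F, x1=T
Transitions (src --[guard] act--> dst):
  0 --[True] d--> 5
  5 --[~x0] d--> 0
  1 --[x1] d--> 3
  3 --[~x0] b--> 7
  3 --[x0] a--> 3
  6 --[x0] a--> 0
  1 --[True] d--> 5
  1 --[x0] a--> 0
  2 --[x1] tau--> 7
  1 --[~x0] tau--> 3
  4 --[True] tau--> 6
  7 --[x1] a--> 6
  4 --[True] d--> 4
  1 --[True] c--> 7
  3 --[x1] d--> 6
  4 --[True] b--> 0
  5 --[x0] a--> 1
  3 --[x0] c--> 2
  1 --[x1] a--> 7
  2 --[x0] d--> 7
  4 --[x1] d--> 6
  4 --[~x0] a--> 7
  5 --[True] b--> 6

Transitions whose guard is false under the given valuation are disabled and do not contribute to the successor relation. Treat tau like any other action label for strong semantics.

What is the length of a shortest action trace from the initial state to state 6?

Answer: 2

Working:
BFS to 6:
  Layer 0: {0}
  Layer 1: {5}
  Layer 2: {6}
depth(6)=2, e.g. d·b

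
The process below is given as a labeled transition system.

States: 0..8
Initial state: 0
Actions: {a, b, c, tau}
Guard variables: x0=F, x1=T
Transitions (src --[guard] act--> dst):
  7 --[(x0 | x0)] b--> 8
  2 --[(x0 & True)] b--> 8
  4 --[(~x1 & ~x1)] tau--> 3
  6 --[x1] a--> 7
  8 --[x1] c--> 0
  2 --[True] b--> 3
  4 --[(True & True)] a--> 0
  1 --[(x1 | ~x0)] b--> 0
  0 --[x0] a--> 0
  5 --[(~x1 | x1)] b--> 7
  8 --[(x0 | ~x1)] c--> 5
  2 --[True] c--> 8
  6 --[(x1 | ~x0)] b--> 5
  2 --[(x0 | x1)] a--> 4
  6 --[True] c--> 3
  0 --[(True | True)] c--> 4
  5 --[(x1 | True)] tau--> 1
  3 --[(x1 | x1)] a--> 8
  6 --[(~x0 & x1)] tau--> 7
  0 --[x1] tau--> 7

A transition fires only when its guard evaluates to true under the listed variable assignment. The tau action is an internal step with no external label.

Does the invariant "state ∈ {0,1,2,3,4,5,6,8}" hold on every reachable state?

Allowed set {0,1,2,3,4,5,6,8}
R = {0,4,7}
  0: ✓
  4: ✓
  7: ✗ unsafe
witness against invariant: tau → 7

Answer: INVARIANT VIOLATED at state 7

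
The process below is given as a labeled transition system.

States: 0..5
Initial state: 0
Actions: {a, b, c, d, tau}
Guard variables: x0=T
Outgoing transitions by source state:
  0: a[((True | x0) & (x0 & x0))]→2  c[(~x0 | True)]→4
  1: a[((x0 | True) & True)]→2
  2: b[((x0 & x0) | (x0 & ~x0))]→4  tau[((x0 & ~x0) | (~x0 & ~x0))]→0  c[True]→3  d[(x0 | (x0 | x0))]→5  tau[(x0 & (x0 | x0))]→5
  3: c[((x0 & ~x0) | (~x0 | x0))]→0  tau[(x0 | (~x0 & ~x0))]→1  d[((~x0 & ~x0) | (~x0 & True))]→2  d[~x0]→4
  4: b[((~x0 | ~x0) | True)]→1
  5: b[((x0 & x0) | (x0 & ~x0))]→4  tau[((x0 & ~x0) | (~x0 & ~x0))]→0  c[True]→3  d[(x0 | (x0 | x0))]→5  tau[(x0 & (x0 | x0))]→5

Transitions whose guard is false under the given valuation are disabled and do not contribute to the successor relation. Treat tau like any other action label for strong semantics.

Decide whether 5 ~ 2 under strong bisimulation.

Answer: BISIMILAR

Working:
Compute ~ classes (split until stable):
  P[0] = {{0,1,2,3,4,5}}
  P[1] = {{0},{1},{2,5},{3},{4}}
stable after 2 split(s): 5 block(s)
class of 5: {2,5}; class of 2: {2,5}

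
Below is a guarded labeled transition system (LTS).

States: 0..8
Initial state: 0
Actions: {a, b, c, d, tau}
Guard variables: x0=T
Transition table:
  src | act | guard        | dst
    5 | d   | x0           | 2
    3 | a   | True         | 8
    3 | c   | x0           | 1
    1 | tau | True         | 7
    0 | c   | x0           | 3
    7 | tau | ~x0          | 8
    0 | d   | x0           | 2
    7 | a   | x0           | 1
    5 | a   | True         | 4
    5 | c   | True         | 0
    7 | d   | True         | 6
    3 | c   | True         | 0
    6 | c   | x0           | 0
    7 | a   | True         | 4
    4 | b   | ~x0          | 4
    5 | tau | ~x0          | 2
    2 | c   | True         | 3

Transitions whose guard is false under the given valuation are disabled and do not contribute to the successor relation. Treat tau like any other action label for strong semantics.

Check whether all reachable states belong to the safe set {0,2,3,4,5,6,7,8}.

Safe = {0,2,3,4,5,6,7,8}
Reachable = {0,1,2,3,4,6,7,8}
  0: ok
  1: VIOLATES
  2: ok
  3: ok
  4: ok
  6: ok
  7: ok
  8: ok
counterexample path to 1: c·c

Answer: INVARIANT VIOLATED at state 1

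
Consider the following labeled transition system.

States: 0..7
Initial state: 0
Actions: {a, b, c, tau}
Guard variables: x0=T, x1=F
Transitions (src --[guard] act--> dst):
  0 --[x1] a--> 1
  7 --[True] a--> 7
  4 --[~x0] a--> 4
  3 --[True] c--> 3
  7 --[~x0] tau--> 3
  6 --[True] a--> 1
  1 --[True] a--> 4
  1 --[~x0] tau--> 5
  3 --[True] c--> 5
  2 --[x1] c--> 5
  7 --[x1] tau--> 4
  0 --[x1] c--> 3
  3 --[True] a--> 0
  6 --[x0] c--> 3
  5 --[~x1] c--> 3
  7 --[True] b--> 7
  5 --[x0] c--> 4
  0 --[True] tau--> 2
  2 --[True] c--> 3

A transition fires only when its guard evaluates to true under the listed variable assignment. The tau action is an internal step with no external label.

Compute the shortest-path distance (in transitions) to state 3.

Answer: 2

Trace:
Layered search for 3:
  Layer 0: {0}
  Layer 1: {2}
  Layer 2: {3}
3 enters at depth 2; path tau·c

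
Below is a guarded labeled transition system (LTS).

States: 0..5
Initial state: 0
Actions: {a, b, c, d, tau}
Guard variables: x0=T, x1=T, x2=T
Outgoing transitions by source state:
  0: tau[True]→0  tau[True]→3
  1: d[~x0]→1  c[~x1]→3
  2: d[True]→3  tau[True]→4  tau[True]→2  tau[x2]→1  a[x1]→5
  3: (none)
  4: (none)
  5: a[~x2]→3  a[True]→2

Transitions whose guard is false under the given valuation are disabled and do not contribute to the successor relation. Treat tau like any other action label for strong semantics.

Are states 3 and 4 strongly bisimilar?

Compute ~ classes (split until stable):
  π0 = {{0,1,2,3,4,5}}
  π1 = {{0},{1,3,4},{2},{5}}
Fixed point at round 2; 4 class(es).
[3]={1,3,4}  [4]={1,3,4}

Answer: BISIMILAR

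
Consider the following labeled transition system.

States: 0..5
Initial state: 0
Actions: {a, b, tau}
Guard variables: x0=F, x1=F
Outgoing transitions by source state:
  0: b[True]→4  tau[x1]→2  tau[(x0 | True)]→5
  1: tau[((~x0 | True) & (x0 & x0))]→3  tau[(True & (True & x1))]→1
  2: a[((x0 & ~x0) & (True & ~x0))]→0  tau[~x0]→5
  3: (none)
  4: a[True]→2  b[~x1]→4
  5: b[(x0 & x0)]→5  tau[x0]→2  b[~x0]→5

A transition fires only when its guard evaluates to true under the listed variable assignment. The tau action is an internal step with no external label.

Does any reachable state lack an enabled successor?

Answer: DEADLOCK-FREE

Trace:
Reachable = {0,2,4,5}
  0: b→4  tau→5  [2 exit(s)]
  2: tau→5  [1 exit(s)]
  4: a→2  b→4  [2 exit(s)]
  5: b→5  [1 exit(s)]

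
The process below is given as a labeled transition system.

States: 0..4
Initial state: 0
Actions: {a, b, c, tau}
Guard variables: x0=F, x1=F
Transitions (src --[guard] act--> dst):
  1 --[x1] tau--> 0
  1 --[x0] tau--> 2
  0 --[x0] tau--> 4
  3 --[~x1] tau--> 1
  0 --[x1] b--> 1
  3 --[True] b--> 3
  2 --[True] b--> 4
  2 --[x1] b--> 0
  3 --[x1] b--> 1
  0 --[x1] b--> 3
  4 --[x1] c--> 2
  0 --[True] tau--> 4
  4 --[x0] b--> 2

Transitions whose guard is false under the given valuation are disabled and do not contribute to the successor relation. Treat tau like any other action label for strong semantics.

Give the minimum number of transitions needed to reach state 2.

Answer: UNREACHABLE

Analysis:
Breadth-first toward 2:
  Layer 0: {0}
  Layer 1: {4}
2 never appears.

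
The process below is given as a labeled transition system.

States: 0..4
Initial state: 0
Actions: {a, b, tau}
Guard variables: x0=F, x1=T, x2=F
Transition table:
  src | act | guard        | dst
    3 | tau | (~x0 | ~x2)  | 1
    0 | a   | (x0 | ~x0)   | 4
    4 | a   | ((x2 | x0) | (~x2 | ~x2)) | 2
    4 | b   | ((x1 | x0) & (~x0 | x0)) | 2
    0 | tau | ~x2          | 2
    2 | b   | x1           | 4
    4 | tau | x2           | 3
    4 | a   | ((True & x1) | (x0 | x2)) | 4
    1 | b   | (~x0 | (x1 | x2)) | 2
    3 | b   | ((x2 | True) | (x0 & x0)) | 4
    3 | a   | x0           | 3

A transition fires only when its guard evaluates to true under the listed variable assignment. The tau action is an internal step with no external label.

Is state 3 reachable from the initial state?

Answer: UNREACHABLE

Trace:
After dropping false guards: 9 live edges.
depth 0: {0}
depth 1: {2,4}  total {0,2,4}
R = {0,2,4}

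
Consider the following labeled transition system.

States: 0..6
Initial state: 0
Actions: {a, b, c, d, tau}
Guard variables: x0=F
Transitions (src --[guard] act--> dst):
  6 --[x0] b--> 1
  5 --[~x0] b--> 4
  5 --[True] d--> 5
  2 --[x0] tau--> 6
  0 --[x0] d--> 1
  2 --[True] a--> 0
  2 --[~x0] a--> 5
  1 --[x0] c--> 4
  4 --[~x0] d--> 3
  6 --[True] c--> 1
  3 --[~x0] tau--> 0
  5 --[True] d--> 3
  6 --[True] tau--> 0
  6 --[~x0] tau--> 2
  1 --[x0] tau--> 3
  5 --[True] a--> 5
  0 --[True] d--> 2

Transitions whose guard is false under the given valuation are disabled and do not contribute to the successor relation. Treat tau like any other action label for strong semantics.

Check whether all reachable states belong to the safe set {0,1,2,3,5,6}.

Answer: INVARIANT VIOLATED at state 4

Working:
Inv-set: {0,1,2,3,5,6}
Reachable = {0,2,3,4,5}
  0: safe
  2: safe
  3: safe
  4: VIOLATES
  5: safe
counterexample path to 4: d·a·b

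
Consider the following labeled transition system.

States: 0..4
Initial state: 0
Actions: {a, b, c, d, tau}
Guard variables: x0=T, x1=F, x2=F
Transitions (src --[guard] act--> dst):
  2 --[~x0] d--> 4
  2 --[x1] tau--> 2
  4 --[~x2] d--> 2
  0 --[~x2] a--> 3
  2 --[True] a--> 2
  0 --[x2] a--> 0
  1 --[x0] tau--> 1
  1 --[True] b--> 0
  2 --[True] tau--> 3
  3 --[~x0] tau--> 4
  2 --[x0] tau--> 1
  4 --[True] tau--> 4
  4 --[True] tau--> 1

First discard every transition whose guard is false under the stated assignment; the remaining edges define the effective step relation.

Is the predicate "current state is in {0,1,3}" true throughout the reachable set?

Answer: INVARIANT HOLDS

Trace:
Inv-set: {0,1,3}
Reach set: {0,3}
  0: safe
  3: safe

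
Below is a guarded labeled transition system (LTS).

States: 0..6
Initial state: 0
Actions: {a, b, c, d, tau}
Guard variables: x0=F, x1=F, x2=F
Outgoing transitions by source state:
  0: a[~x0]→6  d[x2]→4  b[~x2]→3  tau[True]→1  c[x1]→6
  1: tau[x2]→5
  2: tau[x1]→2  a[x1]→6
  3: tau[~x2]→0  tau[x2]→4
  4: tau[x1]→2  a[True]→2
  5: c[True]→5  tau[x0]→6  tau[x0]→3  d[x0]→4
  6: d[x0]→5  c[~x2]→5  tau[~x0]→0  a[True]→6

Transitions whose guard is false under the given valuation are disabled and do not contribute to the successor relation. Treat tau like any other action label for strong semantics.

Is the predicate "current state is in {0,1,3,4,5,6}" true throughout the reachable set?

Answer: INVARIANT HOLDS

Working:
Inv-set: {0,1,3,4,5,6}
Reach set: {0,1,3,5,6}
  0: safe
  1: safe
  3: safe
  5: safe
  6: safe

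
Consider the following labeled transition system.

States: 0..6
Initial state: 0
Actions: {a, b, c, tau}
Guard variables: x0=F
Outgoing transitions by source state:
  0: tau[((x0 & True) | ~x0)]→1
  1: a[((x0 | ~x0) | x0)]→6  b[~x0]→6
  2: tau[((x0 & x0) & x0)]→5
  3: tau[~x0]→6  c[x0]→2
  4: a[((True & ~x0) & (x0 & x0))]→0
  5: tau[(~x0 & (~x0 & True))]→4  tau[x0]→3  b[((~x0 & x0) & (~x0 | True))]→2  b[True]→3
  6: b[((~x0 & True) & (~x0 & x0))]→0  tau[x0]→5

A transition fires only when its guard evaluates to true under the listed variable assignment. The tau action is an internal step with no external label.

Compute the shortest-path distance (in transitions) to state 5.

BFS to 5:
  Layer 0: {0}
  Layer 1: {1}
  Layer 2: {6}
5 never appears.

Answer: UNREACHABLE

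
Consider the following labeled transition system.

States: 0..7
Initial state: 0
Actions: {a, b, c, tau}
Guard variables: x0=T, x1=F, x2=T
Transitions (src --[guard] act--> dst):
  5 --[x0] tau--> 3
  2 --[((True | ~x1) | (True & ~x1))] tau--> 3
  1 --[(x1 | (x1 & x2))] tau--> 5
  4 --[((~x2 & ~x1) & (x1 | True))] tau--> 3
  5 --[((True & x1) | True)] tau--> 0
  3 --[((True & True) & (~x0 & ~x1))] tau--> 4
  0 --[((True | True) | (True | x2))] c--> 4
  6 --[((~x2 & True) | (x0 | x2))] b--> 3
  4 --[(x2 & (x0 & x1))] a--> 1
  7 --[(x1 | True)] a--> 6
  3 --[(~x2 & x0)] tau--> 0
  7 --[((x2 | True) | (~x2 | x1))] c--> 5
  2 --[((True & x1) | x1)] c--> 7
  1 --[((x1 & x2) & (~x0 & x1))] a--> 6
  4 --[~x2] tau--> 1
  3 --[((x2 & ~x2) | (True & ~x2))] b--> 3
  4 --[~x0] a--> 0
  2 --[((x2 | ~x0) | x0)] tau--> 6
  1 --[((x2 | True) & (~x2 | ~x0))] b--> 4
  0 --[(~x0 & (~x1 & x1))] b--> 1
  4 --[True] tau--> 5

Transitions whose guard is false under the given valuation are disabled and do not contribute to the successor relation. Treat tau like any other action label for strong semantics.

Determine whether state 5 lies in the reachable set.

Answer: REACHABLE

Analysis:
9 transition(s) survive guard evaluation.
L0 = {0}
L1 = {4}  now seen {0,4}
L2 = {5}  now seen {0,4,5}
L3 = {3}  now seen {0,3,4,5}
Reachable = {0,3,4,5}
witness 5: c·tau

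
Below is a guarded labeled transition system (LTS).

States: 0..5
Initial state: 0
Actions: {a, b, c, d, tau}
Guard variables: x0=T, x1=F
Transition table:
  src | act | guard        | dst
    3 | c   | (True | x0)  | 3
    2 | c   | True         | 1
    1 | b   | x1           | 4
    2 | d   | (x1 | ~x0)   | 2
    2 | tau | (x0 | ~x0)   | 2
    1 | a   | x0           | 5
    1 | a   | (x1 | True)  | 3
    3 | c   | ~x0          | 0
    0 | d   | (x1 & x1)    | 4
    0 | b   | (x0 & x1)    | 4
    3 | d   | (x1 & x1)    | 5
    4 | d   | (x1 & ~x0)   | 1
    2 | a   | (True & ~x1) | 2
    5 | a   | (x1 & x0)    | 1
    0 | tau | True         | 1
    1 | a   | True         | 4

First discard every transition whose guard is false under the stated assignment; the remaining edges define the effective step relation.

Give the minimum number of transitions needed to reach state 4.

Answer: 2

Working:
Breadth-first toward 4:
  depth 0: {0}
  depth 1: {1}
  depth 2: {3,4,5}
depth(4)=2, e.g. tau·a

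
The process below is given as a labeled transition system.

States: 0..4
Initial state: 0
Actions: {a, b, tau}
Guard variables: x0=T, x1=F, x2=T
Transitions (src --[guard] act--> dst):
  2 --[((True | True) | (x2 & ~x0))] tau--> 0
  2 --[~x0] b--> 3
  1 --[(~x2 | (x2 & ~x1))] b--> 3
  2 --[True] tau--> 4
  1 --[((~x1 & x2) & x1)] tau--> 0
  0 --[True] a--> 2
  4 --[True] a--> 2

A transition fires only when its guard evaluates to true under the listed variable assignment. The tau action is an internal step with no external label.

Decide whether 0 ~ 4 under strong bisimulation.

Answer: BISIMILAR

Working:
Bisimulation quotient by refinement:
  π0 = {{0,1,2,3,4}}
  π1 = {{0,4},{1},{2},{3}}
stable after 2 split(s): 4 block(s)
class of 0: {0,4}; class of 4: {0,4}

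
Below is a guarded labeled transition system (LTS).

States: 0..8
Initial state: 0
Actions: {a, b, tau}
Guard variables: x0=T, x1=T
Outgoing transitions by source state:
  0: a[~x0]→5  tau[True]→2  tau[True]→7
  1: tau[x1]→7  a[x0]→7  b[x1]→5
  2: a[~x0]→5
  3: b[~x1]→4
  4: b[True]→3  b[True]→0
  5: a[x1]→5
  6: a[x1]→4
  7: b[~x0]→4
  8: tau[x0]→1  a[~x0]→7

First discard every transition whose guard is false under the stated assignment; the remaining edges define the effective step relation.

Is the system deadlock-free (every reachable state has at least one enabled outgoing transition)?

Reach set: {0,2,7}
  0: tau→2  tau→7  [2 out]
  2: ∅  [STUCK]
  7: ∅  [STUCK]
trace reaching 2: tau

Answer: DEADLOCK at state 2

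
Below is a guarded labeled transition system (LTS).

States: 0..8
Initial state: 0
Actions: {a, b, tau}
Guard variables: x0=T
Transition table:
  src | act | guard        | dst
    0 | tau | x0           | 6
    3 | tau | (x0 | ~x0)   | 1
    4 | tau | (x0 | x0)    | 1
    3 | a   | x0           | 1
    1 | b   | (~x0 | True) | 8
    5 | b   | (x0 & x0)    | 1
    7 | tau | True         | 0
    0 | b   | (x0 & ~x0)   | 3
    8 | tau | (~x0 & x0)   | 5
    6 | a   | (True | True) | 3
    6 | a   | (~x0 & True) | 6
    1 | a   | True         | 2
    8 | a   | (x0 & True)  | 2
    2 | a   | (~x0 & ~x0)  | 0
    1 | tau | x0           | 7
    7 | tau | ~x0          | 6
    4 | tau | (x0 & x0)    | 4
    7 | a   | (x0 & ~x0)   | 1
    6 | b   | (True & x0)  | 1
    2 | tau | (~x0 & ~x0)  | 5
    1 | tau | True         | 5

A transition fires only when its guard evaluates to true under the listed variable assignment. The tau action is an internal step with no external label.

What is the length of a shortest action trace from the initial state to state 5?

Breadth-first toward 5:
  L0 = {0}
  L1 = {6}
  L2 = {1,3}
  L3 = {2,5,7,8}
5 enters at depth 3; path tau·b·tau

Answer: 3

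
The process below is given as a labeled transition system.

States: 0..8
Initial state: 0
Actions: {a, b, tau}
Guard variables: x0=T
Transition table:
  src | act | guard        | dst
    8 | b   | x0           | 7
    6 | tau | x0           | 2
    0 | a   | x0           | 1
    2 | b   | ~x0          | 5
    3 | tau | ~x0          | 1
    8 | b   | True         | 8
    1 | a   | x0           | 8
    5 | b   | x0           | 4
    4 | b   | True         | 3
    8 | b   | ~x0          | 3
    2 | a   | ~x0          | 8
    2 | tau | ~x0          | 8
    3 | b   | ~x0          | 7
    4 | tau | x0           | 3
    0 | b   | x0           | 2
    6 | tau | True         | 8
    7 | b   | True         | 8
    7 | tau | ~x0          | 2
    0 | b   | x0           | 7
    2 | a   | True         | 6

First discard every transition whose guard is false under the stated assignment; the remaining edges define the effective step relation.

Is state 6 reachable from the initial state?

Answer: REACHABLE

Trace:
After dropping false guards: 13 live edges.
L0 = {0}
L1 = {1,2,7}  now seen {0,1,2,7}
L2 = {6,8}  now seen {0,1,2,6,7,8}
Reach set: {0,1,2,6,7,8}
trace reaching 6: b·a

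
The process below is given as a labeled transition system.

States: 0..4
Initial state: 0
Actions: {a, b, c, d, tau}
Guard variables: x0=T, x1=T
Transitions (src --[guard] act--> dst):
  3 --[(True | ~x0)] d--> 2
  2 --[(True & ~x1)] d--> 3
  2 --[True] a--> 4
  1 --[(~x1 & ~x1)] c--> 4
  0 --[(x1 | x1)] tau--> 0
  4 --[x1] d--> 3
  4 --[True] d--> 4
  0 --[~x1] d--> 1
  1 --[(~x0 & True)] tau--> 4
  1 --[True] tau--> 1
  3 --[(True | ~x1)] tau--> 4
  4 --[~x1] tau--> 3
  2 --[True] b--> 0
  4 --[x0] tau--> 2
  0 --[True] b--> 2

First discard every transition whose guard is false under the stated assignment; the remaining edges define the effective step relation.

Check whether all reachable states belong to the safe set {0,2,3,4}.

Allowed set {0,2,3,4}
Reachable = {0,2,3,4}
  0: ✓
  2: ✓
  3: ✓
  4: ✓

Answer: INVARIANT HOLDS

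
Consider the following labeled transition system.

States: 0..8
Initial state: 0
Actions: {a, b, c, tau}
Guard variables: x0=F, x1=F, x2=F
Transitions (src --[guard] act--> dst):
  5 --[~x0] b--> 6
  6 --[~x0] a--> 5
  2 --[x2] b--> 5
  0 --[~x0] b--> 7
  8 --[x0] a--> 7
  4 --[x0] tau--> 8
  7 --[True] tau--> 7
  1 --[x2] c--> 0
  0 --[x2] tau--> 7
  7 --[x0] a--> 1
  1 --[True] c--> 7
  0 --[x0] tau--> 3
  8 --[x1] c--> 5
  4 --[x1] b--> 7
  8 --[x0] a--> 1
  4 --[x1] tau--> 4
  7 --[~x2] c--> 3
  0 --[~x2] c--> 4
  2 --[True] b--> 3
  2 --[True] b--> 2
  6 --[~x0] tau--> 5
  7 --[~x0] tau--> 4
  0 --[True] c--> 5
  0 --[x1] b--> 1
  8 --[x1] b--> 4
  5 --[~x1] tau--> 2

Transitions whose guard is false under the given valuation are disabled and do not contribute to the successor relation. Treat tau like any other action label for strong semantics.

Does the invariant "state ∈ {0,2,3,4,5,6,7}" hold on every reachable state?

Answer: INVARIANT HOLDS

Trace:
Allowed set {0,2,3,4,5,6,7}
Reachable = {0,2,3,4,5,6,7}
  0: safe
  2: safe
  3: safe
  4: safe
  5: safe
  6: safe
  7: safe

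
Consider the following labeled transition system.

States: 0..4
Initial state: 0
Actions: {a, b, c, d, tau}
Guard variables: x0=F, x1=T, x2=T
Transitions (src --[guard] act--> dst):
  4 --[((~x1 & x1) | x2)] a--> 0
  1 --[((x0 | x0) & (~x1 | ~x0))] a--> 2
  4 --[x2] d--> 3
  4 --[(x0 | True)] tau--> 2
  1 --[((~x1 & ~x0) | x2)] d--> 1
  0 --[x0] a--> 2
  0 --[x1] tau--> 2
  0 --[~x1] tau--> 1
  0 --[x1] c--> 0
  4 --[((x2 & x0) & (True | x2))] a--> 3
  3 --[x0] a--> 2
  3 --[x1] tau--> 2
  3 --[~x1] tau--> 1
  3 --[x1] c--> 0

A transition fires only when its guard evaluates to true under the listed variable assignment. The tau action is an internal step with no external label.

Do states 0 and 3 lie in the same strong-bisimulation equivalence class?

Refine partition for ~:
  round 0: {{0,1,2,3,4}}
  round 1: {{0,3},{1},{2},{4}}
4 equivalence class(es) (converged in 2)
[0]={0,3}  [3]={0,3}

Answer: BISIMILAR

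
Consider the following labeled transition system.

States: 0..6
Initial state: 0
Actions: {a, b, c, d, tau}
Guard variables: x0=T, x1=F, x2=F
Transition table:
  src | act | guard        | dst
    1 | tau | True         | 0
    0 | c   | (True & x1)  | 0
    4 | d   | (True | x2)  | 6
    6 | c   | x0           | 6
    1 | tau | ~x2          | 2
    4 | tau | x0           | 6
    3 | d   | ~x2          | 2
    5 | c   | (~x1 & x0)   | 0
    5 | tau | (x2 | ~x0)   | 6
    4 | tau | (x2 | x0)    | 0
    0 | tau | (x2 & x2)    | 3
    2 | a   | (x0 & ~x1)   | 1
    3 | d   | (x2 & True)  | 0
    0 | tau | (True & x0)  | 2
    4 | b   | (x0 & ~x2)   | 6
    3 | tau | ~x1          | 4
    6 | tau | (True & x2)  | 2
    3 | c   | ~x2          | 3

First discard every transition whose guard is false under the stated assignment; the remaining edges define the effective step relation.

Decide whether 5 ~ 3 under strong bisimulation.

Refine partition for ~:
  P[0] = {{0,1,2,3,4,5,6}}
  P[1] = {{0,1},{2},{3},{4},{5,6}}
  P[2] = {{0},{1},{2},{3},{4},{5},{6}}
stable after 3 split(s): 7 block(s)
5∈{5}, 3∈{3}

Answer: NOT BISIMILAR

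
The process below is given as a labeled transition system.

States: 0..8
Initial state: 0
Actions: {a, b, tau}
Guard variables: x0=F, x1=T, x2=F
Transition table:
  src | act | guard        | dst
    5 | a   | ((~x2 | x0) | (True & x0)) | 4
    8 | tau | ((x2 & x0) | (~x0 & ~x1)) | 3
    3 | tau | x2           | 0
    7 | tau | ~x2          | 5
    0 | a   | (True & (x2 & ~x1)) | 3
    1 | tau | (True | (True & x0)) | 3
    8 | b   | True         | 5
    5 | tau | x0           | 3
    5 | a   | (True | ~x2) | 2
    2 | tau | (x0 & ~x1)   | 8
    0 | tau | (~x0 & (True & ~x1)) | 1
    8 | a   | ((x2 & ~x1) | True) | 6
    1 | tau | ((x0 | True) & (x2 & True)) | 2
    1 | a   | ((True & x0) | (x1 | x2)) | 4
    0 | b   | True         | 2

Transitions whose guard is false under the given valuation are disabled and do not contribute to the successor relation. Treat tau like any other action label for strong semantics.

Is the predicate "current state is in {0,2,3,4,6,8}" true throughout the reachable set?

Inv-set: {0,2,3,4,6,8}
Reach set: {0,2}
  0: ✓
  2: ✓

Answer: INVARIANT HOLDS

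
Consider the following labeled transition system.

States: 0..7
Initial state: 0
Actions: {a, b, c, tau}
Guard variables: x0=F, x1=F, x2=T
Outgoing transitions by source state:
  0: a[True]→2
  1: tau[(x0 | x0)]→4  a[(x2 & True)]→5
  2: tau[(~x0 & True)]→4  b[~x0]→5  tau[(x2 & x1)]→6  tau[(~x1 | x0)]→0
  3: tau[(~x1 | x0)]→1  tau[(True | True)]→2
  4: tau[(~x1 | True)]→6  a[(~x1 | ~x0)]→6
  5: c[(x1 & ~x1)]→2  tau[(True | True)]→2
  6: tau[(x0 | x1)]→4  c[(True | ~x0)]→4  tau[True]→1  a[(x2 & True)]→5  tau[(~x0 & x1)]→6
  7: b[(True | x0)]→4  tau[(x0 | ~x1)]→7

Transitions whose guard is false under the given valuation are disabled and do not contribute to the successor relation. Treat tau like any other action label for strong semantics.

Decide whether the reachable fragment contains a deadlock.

Answer: DEADLOCK-FREE

Trace:
R = {0,1,2,4,5,6}
  0: a→2  [1 exit(s)]
  1: a→5  [1 exit(s)]
  2: b→5  tau→0  tau→4  [3 exit(s)]
  4: a→6  tau→6  [2 exit(s)]
  5: tau→2  [1 exit(s)]
  6: a→5  c→4  tau→1  [3 exit(s)]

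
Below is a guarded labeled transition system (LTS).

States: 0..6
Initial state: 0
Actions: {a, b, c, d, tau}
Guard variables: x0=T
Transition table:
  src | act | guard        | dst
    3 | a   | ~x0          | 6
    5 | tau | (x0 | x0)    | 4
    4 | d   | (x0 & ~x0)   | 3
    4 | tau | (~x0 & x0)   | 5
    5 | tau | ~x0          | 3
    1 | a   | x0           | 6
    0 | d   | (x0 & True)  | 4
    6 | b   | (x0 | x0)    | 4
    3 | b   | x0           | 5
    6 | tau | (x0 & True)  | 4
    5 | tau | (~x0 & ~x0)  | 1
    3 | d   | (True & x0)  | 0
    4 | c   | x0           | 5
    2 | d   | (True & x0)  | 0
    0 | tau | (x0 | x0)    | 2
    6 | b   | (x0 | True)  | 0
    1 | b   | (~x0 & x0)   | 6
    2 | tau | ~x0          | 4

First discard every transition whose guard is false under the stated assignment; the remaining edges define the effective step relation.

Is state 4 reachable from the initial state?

Answer: REACHABLE

Analysis:
After dropping false guards: 11 live edges.
Layer 0: {0}
Layer 1: {2,4}  cumulative {0,2,4}
Layer 2: {5}  cumulative {0,2,4,5}
Reach set: {0,2,4,5}
Path to 4: d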